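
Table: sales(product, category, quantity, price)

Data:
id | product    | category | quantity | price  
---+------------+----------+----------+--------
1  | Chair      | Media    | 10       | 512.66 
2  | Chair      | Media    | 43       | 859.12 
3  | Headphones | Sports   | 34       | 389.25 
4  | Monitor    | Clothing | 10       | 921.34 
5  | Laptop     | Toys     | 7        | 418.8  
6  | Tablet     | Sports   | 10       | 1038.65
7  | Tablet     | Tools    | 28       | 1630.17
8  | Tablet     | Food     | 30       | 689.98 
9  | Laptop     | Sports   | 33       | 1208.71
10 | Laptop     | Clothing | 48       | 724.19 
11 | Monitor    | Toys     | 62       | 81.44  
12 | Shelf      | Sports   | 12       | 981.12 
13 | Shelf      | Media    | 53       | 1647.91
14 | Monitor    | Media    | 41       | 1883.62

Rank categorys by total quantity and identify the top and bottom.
SELECT category, SUM(quantity)
FROM sales
GROUP BY category
ORDER BY SUM(quantity)

All groups:
  Tools: 28
  Food: 30
  Clothing: 58
  Toys: 69
  Sports: 89
  Media: 147

Highest: Media (147)
Lowest: Tools (28)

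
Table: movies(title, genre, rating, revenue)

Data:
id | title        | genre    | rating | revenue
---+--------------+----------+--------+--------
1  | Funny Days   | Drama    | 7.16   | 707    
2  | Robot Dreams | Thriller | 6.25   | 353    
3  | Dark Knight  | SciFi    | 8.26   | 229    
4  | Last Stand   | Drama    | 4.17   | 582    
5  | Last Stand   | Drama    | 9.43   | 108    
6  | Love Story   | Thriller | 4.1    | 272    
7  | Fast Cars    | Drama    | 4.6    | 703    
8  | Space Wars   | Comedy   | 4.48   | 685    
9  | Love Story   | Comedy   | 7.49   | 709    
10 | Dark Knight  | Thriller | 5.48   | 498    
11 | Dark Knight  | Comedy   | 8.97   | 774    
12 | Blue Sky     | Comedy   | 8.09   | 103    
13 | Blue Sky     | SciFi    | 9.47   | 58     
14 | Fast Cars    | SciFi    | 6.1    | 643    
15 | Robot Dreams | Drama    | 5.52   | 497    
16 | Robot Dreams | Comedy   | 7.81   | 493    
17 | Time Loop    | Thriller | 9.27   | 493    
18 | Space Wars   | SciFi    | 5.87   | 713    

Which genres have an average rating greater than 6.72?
SELECT genre, AVG(rating)
FROM movies
GROUP BY genre
HAVING AVG(rating) > 6.72

Result:
  Comedy: avg=7.37
  SciFi: avg=7.43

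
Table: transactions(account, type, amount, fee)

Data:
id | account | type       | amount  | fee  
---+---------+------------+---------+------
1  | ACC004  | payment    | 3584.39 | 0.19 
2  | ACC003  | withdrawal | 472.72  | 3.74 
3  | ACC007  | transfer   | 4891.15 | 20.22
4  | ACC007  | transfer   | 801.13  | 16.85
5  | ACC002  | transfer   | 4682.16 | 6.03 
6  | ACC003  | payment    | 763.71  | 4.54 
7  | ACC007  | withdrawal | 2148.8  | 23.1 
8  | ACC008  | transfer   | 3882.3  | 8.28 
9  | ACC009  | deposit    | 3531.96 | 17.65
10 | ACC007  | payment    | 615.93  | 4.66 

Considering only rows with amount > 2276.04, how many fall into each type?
SELECT type, COUNT(*)
FROM transactions
WHERE amount > 2276.04
GROUP BY type

Note: WHERE filters rows before grouping.

Result:
  deposit: 1
  payment: 1
  transfer: 3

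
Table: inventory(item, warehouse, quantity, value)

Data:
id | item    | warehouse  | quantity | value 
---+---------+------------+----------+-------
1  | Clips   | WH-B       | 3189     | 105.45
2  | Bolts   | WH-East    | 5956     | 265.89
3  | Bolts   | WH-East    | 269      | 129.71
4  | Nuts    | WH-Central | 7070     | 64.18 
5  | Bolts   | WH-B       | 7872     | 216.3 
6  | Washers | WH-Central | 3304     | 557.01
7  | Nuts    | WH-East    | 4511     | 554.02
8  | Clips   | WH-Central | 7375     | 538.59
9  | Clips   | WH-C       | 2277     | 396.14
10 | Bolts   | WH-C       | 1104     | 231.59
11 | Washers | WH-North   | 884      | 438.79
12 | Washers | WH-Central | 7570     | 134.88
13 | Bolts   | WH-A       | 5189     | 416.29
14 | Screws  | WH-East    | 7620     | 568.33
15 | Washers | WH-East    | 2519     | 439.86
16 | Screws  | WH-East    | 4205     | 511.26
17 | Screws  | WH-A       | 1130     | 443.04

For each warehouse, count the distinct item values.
SELECT warehouse, COUNT(DISTINCT item)
FROM inventory
GROUP BY warehouse

Result:
  WH-A: 2 distinct
  WH-B: 2 distinct
  WH-C: 2 distinct
  WH-Central: 3 distinct
  WH-East: 4 distinct
  WH-North: 1 distinct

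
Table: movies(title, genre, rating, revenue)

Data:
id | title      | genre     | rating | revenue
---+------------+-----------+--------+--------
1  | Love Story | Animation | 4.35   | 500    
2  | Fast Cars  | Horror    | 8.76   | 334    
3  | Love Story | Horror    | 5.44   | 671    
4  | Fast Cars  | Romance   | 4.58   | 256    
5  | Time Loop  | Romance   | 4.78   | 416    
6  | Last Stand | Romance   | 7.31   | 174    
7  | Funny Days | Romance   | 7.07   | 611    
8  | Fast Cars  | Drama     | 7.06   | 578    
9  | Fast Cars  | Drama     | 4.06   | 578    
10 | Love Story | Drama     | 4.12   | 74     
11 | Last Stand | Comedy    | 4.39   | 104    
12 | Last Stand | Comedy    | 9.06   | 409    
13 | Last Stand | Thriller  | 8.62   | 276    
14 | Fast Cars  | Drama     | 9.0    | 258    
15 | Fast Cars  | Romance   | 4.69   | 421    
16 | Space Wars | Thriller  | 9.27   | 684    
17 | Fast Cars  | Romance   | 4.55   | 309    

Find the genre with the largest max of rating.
SELECT genre, MAX(rating) as val
FROM movies
GROUP BY genre
ORDER BY val DESC
LIMIT 1

Result: Thriller with max(rating) = 9.27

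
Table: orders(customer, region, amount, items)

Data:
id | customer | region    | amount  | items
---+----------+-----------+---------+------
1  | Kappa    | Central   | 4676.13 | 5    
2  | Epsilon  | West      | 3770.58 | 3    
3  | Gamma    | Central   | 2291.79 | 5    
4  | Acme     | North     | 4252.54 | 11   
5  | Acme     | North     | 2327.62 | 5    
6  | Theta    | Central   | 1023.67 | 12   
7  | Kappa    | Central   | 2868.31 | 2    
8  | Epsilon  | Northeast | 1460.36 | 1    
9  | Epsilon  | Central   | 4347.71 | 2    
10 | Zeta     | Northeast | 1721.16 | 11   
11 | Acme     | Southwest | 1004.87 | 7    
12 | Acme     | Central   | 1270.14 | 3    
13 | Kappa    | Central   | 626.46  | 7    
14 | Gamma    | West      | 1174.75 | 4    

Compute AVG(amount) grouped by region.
SELECT region, AVG(amount) as result
FROM orders
GROUP BY region

Result:
  Central: 2443.46
  North: 3290.08
  Northeast: 1590.76
  Southwest: 1004.87
  West: 2472.67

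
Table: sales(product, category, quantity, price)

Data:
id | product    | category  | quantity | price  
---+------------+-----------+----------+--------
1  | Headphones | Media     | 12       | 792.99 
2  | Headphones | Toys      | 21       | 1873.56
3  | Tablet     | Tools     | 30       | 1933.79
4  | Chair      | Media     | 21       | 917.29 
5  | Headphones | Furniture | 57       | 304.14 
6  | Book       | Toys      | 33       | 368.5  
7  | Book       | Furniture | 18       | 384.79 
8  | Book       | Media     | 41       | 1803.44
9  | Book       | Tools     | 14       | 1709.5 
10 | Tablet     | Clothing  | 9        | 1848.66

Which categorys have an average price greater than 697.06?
SELECT category, AVG(price)
FROM sales
GROUP BY category
HAVING AVG(price) > 697.06

Result:
  Clothing: avg=1848.66
  Media: avg=1171.24
  Tools: avg=1821.65
  Toys: avg=1121.03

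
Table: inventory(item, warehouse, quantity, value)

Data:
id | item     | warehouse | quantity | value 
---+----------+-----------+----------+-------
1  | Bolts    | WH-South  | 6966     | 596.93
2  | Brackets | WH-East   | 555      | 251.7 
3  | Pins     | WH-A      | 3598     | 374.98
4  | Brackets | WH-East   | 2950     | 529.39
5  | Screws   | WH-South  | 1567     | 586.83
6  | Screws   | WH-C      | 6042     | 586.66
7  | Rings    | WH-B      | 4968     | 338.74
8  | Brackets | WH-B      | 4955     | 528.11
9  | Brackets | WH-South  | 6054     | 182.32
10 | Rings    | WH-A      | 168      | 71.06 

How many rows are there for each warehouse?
SELECT warehouse, COUNT(*) as count
FROM inventory
GROUP BY warehouse

Result:
  WH-A: 2
  WH-B: 2
  WH-C: 1
  WH-East: 2
  WH-South: 3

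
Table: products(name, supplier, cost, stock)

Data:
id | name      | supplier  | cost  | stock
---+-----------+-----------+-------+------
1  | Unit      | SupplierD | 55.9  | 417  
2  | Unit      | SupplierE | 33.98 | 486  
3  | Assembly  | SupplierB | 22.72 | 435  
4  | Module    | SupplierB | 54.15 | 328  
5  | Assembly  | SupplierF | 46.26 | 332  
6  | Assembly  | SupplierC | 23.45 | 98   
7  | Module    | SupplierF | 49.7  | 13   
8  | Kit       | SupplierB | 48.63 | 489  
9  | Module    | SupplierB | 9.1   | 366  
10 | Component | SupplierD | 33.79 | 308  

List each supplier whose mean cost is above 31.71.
SELECT supplier, AVG(cost)
FROM products
GROUP BY supplier
HAVING AVG(cost) > 31.71

Result:
  SupplierB: avg=33.65
  SupplierD: avg=44.85
  SupplierE: avg=33.98
  SupplierF: avg=47.98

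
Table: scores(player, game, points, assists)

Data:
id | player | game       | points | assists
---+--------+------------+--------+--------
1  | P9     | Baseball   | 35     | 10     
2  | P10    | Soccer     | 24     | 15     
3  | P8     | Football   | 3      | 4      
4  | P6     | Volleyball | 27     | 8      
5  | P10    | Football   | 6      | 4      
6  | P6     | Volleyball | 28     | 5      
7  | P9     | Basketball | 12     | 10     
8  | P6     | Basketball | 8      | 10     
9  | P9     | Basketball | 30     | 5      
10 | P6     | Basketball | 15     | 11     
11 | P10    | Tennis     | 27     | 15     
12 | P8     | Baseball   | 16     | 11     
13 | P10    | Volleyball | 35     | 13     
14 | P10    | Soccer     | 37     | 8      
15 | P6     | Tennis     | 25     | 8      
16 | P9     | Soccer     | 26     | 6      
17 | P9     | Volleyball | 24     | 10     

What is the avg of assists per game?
SELECT game, AVG(assists) as result
FROM scores
GROUP BY game

Result:
  Baseball: 10.50
  Basketball: 9.00
  Football: 4.00
  Soccer: 9.67
  Tennis: 11.50
  Volleyball: 9.00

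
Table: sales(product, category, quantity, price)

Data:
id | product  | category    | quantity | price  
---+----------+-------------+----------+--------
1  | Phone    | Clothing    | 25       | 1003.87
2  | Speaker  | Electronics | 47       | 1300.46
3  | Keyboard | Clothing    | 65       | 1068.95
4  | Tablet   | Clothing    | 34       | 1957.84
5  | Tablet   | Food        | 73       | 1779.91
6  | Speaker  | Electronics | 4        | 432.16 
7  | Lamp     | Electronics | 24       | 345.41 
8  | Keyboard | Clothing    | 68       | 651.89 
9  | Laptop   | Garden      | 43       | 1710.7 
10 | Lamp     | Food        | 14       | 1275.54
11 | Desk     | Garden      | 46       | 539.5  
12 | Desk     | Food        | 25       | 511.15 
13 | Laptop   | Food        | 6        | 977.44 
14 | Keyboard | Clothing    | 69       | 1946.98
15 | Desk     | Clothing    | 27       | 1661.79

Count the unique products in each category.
SELECT category, COUNT(DISTINCT product)
FROM sales
GROUP BY category

Result:
  Clothing: 4 distinct
  Electronics: 2 distinct
  Food: 4 distinct
  Garden: 2 distinct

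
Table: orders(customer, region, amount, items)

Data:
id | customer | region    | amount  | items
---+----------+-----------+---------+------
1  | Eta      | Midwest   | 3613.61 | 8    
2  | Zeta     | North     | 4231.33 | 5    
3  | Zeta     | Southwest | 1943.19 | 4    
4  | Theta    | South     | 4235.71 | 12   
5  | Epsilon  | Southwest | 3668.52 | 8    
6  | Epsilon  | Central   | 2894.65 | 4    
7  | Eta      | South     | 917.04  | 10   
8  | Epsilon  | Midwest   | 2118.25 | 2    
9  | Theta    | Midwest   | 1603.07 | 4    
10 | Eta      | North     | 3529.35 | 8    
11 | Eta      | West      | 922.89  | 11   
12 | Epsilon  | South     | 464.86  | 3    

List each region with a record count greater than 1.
SELECT region, COUNT(*) as cnt
FROM orders
GROUP BY region
HAVING COUNT(*) > 1

Result:
  Midwest: 3
  North: 2
  South: 3
  Southwest: 2

Note: HAVING filters groups after aggregation, WHERE filters rows before.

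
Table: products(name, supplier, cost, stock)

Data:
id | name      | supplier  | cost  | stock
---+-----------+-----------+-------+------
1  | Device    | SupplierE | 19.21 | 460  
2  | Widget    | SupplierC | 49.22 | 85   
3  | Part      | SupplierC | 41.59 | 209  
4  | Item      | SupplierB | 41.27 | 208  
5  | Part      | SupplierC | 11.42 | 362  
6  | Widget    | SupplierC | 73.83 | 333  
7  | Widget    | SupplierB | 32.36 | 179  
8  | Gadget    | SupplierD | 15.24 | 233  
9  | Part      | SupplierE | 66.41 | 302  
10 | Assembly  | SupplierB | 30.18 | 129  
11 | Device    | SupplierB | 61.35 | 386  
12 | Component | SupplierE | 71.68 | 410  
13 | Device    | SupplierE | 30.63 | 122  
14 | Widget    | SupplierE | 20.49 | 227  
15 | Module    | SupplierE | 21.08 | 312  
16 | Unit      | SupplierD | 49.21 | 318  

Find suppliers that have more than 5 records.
SELECT supplier, COUNT(*) as cnt
FROM products
GROUP BY supplier
HAVING COUNT(*) > 5

Result:
  SupplierE: 6

Note: HAVING filters groups after aggregation, WHERE filters rows before.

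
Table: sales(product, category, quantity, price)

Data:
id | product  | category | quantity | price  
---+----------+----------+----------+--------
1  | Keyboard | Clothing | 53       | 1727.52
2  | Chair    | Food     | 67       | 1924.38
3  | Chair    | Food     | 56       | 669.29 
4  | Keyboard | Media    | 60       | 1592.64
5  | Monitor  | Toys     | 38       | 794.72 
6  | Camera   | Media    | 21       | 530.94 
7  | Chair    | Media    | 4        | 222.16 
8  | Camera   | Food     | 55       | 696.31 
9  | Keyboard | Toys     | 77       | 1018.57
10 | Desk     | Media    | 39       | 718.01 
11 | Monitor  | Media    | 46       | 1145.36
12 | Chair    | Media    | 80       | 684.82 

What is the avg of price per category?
SELECT category, AVG(price) as result
FROM sales
GROUP BY category

Result:
  Clothing: 1727.52
  Food: 1096.66
  Media: 815.66
  Toys: 906.65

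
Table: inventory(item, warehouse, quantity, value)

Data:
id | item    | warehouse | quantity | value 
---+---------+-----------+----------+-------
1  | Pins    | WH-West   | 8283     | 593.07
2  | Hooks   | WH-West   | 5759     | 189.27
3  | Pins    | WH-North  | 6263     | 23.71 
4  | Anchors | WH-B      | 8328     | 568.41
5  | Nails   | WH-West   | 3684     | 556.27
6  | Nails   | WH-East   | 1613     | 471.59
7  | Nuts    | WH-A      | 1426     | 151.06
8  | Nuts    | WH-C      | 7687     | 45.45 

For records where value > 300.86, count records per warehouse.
SELECT warehouse, COUNT(*)
FROM inventory
WHERE value > 300.86
GROUP BY warehouse

Note: WHERE filters rows before grouping.

Result:
  WH-B: 1
  WH-East: 1
  WH-West: 2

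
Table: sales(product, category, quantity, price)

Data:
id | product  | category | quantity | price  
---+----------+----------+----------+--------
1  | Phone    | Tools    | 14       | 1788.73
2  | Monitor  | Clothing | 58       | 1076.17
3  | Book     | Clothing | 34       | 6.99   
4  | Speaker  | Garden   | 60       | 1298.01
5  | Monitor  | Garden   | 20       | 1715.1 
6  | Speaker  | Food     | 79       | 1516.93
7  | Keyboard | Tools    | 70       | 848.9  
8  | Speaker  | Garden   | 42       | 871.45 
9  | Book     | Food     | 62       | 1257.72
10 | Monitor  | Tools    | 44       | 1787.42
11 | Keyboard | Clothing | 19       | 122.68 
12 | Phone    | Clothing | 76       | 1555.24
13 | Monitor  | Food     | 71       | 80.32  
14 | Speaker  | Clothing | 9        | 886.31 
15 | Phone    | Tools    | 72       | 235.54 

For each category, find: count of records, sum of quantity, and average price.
SELECT category,
       COUNT(*) as cnt,
       SUM(quantity) as total_quantity,
       AVG(price) as avg_price
FROM sales
GROUP BY category

Result:
  Clothing: 5 records, 196 total quantity, 729.48 avg price
  Food: 3 records, 212 total quantity, 951.66 avg price
  Garden: 3 records, 122 total quantity, 1294.85 avg price
  Tools: 4 records, 200 total quantity, 1165.15 avg price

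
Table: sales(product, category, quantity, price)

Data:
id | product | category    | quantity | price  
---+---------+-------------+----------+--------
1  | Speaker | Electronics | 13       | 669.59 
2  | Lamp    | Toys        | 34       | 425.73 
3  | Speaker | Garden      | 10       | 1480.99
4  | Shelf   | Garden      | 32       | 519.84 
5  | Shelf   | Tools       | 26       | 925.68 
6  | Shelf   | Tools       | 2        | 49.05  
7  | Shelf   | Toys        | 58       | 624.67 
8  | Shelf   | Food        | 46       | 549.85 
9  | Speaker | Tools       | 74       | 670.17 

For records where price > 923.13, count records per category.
SELECT category, COUNT(*)
FROM sales
WHERE price > 923.13
GROUP BY category

Note: WHERE filters rows before grouping.

Result:
  Garden: 1
  Tools: 1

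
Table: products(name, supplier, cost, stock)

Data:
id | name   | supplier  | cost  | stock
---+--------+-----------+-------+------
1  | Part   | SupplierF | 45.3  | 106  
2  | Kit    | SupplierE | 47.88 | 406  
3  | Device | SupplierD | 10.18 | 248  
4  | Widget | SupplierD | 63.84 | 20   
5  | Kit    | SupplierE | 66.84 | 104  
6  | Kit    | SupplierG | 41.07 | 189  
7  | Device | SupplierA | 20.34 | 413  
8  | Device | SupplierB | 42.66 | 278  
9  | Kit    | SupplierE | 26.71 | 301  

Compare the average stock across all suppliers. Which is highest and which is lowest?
SELECT supplier, AVG(stock)
FROM products
GROUP BY supplier
ORDER BY AVG(stock)

All groups:
  SupplierF: 106.00
  SupplierD: 134.00
  SupplierG: 189.00
  SupplierE: 270.33
  SupplierB: 278.00
  SupplierA: 413.00

Highest: SupplierA (413.00)
Lowest: SupplierF (106.00)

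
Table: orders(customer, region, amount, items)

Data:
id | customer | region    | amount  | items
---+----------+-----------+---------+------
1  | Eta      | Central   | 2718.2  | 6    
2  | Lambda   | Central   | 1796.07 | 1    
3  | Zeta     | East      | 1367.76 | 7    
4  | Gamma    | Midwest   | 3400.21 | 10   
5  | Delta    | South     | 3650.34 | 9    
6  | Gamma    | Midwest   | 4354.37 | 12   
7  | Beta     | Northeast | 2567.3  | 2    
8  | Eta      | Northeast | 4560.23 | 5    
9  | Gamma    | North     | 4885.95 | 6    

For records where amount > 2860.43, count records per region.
SELECT region, COUNT(*)
FROM orders
WHERE amount > 2860.43
GROUP BY region

Note: WHERE filters rows before grouping.

Result:
  Midwest: 2
  North: 1
  Northeast: 1
  South: 1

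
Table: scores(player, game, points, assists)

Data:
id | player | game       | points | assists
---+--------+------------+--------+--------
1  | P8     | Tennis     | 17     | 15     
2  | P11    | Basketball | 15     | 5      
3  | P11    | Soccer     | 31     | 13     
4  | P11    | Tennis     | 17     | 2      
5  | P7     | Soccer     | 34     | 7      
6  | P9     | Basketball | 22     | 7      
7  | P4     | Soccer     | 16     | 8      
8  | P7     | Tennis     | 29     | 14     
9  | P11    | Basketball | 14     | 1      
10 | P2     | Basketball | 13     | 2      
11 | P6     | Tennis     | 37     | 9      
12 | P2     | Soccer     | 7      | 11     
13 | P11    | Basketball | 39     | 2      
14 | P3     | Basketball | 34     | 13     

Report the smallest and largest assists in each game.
SELECT game, MIN(assists), MAX(assists)
FROM scores
GROUP BY game

Result:
  Basketball: min=1, max=13
  Soccer: min=7, max=13
  Tennis: min=2, max=15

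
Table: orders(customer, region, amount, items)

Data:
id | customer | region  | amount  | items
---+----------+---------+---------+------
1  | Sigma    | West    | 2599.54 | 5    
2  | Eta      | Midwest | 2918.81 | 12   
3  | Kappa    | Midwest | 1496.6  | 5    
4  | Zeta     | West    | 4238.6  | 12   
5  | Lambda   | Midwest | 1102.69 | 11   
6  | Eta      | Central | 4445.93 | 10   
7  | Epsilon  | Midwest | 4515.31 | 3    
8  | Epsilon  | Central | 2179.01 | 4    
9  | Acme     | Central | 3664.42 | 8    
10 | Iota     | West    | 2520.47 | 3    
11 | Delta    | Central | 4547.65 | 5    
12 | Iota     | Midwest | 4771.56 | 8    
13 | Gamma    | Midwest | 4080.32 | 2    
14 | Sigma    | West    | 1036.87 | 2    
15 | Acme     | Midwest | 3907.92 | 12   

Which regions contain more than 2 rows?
SELECT region, COUNT(*) as cnt
FROM orders
GROUP BY region
HAVING COUNT(*) > 2

Result:
  Central: 4
  Midwest: 7
  West: 4

Note: HAVING filters groups after aggregation, WHERE filters rows before.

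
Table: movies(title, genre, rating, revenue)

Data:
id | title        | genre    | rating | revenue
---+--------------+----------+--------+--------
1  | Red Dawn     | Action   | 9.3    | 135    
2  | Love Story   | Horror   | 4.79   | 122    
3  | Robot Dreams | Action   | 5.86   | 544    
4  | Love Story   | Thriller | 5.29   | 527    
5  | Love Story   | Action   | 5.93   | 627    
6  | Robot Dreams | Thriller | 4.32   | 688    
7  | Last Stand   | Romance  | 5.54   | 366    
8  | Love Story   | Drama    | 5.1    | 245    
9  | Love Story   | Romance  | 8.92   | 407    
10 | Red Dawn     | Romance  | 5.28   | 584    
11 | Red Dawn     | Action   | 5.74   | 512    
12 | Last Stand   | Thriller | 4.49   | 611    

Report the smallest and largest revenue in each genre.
SELECT genre, MIN(revenue), MAX(revenue)
FROM movies
GROUP BY genre

Result:
  Action: min=135, max=627
  Drama: min=245, max=245
  Horror: min=122, max=122
  Romance: min=366, max=584
  Thriller: min=527, max=688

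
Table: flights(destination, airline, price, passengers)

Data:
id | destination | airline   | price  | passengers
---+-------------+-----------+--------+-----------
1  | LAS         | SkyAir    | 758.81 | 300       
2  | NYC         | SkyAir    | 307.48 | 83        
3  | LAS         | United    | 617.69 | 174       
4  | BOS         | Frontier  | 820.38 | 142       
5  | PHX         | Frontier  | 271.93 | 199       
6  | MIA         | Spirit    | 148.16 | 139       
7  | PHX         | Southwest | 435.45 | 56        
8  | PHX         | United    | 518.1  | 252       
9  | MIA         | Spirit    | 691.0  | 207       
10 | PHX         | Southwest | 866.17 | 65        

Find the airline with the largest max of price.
SELECT airline, MAX(price) as val
FROM flights
GROUP BY airline
ORDER BY val DESC
LIMIT 1

Result: Southwest with max(price) = 866.17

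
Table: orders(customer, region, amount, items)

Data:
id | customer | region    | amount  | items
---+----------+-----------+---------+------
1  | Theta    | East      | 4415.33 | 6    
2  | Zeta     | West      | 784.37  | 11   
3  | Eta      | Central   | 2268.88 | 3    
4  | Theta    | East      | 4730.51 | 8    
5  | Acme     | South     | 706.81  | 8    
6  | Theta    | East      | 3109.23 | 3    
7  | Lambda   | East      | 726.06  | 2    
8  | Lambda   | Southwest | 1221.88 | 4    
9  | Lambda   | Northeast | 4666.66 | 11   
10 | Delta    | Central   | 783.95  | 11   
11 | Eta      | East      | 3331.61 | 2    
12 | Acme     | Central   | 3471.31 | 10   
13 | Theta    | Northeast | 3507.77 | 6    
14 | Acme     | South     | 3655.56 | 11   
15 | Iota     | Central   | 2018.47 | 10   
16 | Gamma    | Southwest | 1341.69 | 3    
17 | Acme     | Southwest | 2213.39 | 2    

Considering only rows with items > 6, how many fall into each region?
SELECT region, COUNT(*)
FROM orders
WHERE items > 6
GROUP BY region

Note: WHERE filters rows before grouping.

Result:
  Central: 3
  East: 1
  Northeast: 1
  South: 2
  West: 1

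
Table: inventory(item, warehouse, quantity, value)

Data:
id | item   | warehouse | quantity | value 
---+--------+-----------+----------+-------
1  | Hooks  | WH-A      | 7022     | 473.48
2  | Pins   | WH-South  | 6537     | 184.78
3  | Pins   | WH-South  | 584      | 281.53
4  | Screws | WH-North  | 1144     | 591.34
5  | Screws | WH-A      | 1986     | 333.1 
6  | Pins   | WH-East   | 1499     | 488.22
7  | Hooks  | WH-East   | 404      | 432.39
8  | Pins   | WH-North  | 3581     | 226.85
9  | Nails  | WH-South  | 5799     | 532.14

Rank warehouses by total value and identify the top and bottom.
SELECT warehouse, SUM(value)
FROM inventory
GROUP BY warehouse
ORDER BY SUM(value)

All groups:
  WH-A: 806.58
  WH-North: 818.19
  WH-East: 920.61
  WH-South: 998.45

Highest: WH-South (998.45)
Lowest: WH-A (806.58)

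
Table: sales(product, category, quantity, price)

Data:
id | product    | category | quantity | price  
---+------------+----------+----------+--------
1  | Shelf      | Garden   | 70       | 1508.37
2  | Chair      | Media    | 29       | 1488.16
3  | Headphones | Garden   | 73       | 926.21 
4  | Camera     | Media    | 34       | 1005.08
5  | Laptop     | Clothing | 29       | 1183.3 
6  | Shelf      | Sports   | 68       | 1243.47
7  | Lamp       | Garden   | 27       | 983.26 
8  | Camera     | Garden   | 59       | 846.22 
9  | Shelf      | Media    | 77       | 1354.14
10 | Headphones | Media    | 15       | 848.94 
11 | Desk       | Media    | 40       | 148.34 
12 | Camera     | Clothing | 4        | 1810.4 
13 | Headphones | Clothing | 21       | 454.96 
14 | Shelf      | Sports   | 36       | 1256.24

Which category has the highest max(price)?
SELECT category, MAX(price) as val
FROM sales
GROUP BY category
ORDER BY val DESC
LIMIT 1

Result: Clothing with max(price) = 1810.40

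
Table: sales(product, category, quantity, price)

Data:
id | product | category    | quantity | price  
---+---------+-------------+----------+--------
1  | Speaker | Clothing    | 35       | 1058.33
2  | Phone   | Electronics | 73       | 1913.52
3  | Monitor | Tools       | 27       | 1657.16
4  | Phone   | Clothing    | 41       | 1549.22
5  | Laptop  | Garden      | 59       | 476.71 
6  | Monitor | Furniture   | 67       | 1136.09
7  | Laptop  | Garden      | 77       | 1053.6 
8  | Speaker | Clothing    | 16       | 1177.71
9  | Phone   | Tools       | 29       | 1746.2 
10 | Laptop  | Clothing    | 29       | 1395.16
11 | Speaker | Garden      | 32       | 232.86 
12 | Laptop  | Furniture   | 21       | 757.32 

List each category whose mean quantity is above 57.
SELECT category, AVG(quantity)
FROM sales
GROUP BY category
HAVING AVG(quantity) > 57

Result:
  Electronics: avg=73.00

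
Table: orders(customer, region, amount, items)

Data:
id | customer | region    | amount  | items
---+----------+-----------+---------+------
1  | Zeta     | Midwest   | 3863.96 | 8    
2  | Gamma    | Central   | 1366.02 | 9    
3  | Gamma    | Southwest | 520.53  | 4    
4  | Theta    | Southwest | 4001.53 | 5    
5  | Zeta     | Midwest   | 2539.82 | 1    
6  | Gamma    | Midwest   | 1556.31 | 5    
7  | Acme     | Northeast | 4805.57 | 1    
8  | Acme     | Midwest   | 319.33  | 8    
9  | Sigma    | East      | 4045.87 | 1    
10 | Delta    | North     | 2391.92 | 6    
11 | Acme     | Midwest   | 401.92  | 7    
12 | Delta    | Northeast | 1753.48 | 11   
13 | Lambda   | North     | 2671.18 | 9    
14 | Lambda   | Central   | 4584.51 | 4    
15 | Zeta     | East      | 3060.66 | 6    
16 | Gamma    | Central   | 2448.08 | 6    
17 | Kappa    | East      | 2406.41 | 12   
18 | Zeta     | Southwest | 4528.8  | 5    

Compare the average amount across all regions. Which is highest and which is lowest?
SELECT region, AVG(amount)
FROM orders
GROUP BY region
ORDER BY AVG(amount)

All groups:
  Midwest: 1736.27
  North: 2531.55
  Central: 2799.54
  Southwest: 3016.95
  East: 3170.98
  Northeast: 3279.53

Highest: Northeast (3279.53)
Lowest: Midwest (1736.27)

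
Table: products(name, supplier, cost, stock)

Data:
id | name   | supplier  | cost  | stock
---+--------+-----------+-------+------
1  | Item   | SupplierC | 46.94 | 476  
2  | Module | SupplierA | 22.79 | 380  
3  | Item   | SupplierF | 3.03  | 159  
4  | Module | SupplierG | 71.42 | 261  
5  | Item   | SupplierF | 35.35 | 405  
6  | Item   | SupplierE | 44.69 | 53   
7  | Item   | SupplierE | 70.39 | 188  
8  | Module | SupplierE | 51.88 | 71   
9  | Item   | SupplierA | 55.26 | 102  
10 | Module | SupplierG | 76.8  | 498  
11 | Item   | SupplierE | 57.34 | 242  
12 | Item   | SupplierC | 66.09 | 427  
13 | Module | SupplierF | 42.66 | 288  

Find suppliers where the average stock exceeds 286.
SELECT supplier, AVG(stock)
FROM products
GROUP BY supplier
HAVING AVG(stock) > 286

Result:
  SupplierC: avg=451.50
  SupplierG: avg=379.50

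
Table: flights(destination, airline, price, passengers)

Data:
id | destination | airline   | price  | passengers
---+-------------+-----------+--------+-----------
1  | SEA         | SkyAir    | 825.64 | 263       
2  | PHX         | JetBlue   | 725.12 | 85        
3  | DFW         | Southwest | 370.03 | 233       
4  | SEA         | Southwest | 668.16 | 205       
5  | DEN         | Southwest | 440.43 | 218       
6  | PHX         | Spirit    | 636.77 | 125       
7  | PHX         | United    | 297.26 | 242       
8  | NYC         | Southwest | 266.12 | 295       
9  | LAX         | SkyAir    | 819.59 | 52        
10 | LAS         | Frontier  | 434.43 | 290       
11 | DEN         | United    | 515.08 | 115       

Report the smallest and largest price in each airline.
SELECT airline, MIN(price), MAX(price)
FROM flights
GROUP BY airline

Result:
  Frontier: min=434.43, max=434.43
  JetBlue: min=725.12, max=725.12
  SkyAir: min=819.59, max=825.64
  Southwest: min=266.12, max=668.16
  Spirit: min=636.77, max=636.77
  United: min=297.26, max=515.08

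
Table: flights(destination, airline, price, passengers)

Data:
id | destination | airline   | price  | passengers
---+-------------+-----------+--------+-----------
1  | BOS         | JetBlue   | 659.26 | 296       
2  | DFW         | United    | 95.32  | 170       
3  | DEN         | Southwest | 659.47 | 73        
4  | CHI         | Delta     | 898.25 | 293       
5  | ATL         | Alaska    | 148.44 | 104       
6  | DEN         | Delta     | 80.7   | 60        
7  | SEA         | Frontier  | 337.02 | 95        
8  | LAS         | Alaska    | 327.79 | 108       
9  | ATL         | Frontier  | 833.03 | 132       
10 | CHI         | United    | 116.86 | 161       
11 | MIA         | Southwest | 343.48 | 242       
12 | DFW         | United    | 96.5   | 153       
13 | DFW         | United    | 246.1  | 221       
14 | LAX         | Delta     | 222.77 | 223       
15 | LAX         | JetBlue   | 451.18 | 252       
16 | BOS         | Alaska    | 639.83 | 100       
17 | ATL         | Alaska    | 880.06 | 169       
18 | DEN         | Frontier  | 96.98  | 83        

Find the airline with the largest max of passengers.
SELECT airline, MAX(passengers) as val
FROM flights
GROUP BY airline
ORDER BY val DESC
LIMIT 1

Result: JetBlue with max(passengers) = 296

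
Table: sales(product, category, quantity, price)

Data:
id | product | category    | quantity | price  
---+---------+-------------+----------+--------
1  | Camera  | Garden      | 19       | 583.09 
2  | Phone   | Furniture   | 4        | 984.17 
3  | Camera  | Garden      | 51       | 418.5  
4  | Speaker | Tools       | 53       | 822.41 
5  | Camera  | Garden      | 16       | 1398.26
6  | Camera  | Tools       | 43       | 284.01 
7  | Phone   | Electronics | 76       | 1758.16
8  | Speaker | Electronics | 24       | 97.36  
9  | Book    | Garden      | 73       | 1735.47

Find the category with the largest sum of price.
SELECT category, SUM(price) as val
FROM sales
GROUP BY category
ORDER BY val DESC
LIMIT 1

Result: Garden with sum(price) = 4135.32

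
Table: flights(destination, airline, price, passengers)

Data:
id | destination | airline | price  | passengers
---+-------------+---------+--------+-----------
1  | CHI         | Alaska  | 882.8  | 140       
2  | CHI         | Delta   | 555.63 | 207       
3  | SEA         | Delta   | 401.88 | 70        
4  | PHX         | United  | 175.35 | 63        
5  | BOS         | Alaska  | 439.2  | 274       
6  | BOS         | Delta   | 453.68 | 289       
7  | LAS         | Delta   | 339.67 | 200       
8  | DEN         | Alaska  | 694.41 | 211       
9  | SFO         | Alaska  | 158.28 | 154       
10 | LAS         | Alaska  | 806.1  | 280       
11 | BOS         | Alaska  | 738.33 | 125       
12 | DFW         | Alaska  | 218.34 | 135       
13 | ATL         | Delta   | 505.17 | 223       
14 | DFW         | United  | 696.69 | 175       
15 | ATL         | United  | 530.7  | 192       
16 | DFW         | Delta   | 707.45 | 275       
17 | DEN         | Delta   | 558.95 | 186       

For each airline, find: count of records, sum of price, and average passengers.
SELECT airline,
       COUNT(*) as cnt,
       SUM(price) as total_price,
       AVG(passengers) as avg_passengers
FROM flights
GROUP BY airline

Result:
  Alaska: 7 records, 3937.46 total price, 188.43 avg passengers
  Delta: 7 records, 3522.43 total price, 207.14 avg passengers
  United: 3 records, 1402.74 total price, 143.33 avg passengers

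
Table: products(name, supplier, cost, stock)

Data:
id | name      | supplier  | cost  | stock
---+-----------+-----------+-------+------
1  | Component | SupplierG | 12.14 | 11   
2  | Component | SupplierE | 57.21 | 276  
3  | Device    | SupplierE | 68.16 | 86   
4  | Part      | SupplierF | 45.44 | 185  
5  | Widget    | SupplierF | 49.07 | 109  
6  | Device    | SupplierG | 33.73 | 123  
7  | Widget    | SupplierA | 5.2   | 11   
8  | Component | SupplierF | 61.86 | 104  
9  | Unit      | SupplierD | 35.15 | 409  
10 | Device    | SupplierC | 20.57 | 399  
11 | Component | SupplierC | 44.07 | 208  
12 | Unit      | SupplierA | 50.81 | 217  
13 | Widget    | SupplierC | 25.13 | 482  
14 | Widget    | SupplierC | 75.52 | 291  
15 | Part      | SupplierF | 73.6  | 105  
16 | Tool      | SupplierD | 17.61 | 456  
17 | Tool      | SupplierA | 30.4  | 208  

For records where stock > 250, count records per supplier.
SELECT supplier, COUNT(*)
FROM products
WHERE stock > 250
GROUP BY supplier

Note: WHERE filters rows before grouping.

Result:
  SupplierC: 3
  SupplierD: 2
  SupplierE: 1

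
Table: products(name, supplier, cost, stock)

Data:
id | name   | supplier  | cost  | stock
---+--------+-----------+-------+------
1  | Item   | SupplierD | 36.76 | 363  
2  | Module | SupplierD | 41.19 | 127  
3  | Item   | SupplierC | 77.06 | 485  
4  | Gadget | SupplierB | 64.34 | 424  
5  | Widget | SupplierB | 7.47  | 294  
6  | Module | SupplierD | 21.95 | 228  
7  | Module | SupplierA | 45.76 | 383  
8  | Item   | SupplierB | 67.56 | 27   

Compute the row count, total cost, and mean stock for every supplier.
SELECT supplier,
       COUNT(*) as cnt,
       SUM(cost) as total_cost,
       AVG(stock) as avg_stock
FROM products
GROUP BY supplier

Result:
  SupplierA: 1 records, 45.76 total cost, 383.00 avg stock
  SupplierB: 3 records, 139.37 total cost, 248.33 avg stock
  SupplierC: 1 records, 77.06 total cost, 485.00 avg stock
  SupplierD: 3 records, 99.90 total cost, 239.33 avg stock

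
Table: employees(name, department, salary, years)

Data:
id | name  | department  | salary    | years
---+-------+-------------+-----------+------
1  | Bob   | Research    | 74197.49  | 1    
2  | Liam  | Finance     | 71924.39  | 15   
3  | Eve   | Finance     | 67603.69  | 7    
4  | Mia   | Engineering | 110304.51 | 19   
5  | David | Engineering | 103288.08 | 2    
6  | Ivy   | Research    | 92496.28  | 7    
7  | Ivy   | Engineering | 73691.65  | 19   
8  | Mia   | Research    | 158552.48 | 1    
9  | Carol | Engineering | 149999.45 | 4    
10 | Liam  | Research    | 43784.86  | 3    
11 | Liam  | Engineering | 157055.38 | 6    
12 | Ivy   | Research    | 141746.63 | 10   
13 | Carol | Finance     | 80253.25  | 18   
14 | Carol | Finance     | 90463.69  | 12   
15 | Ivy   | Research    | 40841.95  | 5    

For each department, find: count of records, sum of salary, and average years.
SELECT department,
       COUNT(*) as cnt,
       SUM(salary) as total_salary,
       AVG(years) as avg_years
FROM employees
GROUP BY department

Result:
  Engineering: 5 records, 594339.07 total salary, 10.00 avg years
  Finance: 4 records, 310245.02 total salary, 13.00 avg years
  Research: 6 records, 551619.69 total salary, 4.50 avg years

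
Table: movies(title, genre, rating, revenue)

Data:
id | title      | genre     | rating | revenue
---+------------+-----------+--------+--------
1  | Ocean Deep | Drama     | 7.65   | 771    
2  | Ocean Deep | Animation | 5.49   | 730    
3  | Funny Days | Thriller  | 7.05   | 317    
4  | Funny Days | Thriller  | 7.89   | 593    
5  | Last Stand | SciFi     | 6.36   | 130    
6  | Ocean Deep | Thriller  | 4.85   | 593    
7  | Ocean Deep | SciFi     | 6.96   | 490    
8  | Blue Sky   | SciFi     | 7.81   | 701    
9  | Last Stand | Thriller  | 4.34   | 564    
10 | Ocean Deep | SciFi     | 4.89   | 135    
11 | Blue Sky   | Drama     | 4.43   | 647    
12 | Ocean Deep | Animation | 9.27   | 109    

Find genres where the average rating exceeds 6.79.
SELECT genre, AVG(rating)
FROM movies
GROUP BY genre
HAVING AVG(rating) > 6.79

Result:
  Animation: avg=7.38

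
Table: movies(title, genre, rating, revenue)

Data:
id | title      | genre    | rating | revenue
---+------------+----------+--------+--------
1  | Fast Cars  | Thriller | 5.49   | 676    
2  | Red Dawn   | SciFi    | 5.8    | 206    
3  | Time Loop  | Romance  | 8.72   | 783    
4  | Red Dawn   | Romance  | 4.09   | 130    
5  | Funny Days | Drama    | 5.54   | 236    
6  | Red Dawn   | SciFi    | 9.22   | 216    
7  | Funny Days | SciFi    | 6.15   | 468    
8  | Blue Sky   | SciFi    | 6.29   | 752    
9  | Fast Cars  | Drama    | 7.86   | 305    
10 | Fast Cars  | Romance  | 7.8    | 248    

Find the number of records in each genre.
SELECT genre, COUNT(*) as count
FROM movies
GROUP BY genre

Result:
  Drama: 2
  Romance: 3
  SciFi: 4
  Thriller: 1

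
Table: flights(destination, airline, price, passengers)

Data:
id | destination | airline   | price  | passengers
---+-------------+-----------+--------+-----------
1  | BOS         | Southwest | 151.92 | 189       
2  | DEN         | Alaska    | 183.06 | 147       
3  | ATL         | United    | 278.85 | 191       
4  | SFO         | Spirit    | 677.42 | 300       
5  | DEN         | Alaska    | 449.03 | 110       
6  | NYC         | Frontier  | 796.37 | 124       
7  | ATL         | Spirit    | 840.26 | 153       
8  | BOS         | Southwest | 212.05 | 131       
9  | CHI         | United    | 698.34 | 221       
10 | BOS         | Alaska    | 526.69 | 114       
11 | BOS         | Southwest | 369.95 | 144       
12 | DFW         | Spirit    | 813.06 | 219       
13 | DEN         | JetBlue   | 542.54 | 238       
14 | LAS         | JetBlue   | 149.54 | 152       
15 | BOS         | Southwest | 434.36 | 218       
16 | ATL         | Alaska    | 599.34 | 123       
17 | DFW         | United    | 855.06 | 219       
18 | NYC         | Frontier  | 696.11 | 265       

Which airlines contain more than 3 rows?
SELECT airline, COUNT(*) as cnt
FROM flights
GROUP BY airline
HAVING COUNT(*) > 3

Result:
  Alaska: 4
  Southwest: 4

Note: HAVING filters groups after aggregation, WHERE filters rows before.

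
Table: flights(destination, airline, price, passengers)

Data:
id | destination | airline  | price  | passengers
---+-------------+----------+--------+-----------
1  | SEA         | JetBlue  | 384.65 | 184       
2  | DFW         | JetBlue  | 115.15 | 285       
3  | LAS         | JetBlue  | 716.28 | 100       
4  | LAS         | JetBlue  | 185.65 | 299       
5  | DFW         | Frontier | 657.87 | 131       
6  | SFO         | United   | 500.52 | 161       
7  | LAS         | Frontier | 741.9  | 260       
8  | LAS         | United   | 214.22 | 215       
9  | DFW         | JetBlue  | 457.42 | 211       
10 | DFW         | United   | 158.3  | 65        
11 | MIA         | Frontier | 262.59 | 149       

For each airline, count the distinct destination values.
SELECT airline, COUNT(DISTINCT destination)
FROM flights
GROUP BY airline

Result:
  Frontier: 3 distinct
  JetBlue: 3 distinct
  United: 3 distinct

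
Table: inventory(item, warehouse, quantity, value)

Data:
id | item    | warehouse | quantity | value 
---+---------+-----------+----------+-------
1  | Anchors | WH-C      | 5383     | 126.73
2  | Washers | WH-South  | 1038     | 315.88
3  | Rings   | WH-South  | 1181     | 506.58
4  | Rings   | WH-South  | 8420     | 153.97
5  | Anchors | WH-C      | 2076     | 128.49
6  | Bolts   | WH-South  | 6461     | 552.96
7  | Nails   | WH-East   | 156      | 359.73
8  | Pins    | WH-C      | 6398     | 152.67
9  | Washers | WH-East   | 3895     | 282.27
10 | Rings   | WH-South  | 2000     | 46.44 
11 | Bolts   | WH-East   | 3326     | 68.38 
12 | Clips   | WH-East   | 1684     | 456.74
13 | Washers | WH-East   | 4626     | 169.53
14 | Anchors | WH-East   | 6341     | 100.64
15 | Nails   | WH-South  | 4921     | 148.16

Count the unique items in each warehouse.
SELECT warehouse, COUNT(DISTINCT item)
FROM inventory
GROUP BY warehouse

Result:
  WH-C: 2 distinct
  WH-East: 5 distinct
  WH-South: 4 distinct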